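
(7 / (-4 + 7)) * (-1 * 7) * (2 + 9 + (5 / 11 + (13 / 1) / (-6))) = -30037 / 198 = -151.70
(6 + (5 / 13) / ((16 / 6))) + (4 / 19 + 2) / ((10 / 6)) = 7.47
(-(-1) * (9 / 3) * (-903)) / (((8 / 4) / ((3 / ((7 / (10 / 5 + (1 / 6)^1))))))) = -5031 / 4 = -1257.75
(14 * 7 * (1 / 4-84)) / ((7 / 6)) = -7035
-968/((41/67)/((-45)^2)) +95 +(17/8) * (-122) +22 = -525356929/164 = -3203395.91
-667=-667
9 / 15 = 0.60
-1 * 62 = -62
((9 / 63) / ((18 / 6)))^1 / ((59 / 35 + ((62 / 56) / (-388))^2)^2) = 49750906278707200 / 2968878475822188747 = 0.02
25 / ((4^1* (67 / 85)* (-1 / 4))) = -2125 / 67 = -31.72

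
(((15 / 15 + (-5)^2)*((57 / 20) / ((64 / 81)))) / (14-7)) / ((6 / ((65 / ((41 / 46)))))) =5982093 / 36736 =162.84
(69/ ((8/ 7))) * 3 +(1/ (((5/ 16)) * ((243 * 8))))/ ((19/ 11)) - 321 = -25831939/ 184680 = -139.87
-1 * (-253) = 253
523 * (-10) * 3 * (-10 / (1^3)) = 156900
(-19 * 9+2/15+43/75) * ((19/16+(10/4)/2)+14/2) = -482143/300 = -1607.14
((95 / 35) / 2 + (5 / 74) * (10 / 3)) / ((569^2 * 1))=2459 / 503124594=0.00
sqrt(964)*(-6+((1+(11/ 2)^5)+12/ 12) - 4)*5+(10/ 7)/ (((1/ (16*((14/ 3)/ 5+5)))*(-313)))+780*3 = 15377972/ 6573+803975*sqrt(241)/ 16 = 782405.09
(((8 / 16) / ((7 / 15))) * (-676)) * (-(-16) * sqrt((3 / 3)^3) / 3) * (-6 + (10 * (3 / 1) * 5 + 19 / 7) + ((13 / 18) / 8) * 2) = -250238300 / 441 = -567433.79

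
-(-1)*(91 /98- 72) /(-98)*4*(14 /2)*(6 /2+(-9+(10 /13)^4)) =-160559170 /1399489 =-114.73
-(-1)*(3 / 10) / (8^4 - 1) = 1 / 13650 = 0.00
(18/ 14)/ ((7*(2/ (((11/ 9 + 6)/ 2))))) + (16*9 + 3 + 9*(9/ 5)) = 160261/ 980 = 163.53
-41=-41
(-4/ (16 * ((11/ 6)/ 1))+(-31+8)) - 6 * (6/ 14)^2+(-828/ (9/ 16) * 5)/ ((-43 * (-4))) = -67.03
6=6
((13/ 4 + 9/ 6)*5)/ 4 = 95/ 16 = 5.94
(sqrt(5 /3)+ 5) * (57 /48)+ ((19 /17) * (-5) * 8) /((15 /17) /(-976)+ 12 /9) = -29303795 /1061168+ 19 * sqrt(15) /48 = -26.08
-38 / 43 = -0.88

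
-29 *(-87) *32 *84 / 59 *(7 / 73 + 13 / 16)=449719704 / 4307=104416.00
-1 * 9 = -9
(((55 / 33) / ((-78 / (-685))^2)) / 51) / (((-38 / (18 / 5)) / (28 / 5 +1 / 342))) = -69163765 / 51698088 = -1.34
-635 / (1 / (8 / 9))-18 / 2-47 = -5584 / 9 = -620.44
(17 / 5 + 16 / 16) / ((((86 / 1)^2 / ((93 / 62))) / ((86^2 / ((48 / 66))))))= 363 / 40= 9.08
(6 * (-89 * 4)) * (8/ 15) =-1139.20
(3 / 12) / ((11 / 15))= 15 / 44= 0.34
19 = 19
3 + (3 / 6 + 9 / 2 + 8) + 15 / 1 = 31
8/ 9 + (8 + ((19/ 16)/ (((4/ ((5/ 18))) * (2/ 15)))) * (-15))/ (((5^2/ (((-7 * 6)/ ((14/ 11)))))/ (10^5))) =12139939/ 72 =168610.26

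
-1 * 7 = -7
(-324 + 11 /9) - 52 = -3373 /9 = -374.78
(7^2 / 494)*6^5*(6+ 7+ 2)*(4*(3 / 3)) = 11430720 / 247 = 46278.22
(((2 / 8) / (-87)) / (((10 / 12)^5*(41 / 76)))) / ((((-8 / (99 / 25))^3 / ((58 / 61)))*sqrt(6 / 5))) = 497763387*sqrt(30) / 1953906250000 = 0.00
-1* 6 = -6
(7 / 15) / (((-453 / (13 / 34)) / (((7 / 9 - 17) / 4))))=0.00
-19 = -19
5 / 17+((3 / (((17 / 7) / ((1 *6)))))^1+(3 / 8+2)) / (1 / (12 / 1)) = 117.74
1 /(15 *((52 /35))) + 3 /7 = 517 /1092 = 0.47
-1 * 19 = -19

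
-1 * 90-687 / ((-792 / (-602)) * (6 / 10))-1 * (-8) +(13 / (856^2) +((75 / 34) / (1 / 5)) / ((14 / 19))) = -8091520695679 / 8632362816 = -937.35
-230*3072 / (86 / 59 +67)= -41687040 / 4039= -10321.13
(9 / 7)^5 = 59049 / 16807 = 3.51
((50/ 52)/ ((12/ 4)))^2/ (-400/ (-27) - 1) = 1875/ 252148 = 0.01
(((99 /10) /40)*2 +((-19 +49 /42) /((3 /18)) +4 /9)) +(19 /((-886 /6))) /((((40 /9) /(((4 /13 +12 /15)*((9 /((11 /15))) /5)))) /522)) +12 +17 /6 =-15087659797 /114028200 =-132.32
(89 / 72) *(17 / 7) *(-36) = -1513 / 14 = -108.07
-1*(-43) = 43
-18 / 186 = -3 / 31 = -0.10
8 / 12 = 2 / 3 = 0.67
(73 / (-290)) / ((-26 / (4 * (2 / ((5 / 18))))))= 2628 / 9425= 0.28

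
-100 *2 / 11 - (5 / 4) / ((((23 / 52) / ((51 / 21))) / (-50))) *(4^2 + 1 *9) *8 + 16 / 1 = 121546136 / 1771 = 68631.36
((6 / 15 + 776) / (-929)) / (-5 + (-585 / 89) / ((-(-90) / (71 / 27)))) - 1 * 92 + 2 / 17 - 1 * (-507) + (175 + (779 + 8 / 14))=18894198478353 / 13792895515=1369.85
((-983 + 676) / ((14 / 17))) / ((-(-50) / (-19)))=99161 / 700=141.66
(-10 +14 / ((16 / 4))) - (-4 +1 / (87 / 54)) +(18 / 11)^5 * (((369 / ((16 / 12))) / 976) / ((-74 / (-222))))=1954393025 / 284899219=6.86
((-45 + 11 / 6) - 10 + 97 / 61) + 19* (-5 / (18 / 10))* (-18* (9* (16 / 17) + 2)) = 61569691 / 6222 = 9895.48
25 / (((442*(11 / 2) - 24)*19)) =25 / 45733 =0.00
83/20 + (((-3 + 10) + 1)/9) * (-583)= -92533/180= -514.07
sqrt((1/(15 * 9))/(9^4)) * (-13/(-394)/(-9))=-13 * sqrt(15)/12925170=-0.00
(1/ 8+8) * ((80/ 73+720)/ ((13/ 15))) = 6760.27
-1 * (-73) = 73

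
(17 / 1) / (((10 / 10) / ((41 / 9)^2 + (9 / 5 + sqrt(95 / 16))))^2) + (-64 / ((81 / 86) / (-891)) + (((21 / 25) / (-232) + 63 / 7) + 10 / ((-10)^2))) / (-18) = 77639 * sqrt(95) / 405 + 102436750423 / 19026900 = 7252.26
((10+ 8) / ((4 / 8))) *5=180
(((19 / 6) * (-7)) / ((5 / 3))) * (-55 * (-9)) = -13167 / 2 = -6583.50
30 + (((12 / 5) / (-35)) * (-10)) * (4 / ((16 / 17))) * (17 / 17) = 1152 / 35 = 32.91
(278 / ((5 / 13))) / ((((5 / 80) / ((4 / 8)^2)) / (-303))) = -4380168 / 5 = -876033.60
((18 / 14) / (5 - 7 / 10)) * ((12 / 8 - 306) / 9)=-435 / 43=-10.12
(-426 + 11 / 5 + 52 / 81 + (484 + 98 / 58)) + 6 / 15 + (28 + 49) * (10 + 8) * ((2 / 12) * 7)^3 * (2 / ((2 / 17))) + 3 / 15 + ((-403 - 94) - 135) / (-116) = 1761005989 / 46980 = 37484.16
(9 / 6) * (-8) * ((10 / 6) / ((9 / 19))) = -380 / 9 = -42.22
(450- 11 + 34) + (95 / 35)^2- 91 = 19079 / 49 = 389.37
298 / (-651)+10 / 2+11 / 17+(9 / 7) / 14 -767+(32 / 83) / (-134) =-656307233525 / 861610218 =-761.72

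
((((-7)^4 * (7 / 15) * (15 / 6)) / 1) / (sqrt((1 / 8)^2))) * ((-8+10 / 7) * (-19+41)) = -9719248 / 3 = -3239749.33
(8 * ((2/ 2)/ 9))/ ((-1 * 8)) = -1/ 9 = -0.11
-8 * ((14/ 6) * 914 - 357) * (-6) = 85232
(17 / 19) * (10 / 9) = 170 / 171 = 0.99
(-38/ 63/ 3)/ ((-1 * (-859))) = -38/ 162351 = -0.00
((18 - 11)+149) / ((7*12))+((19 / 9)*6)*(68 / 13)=18595 / 273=68.11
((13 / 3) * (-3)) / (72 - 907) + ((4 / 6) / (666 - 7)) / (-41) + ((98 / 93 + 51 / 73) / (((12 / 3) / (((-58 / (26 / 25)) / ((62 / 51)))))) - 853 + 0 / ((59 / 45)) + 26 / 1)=-418294433202484903 / 493806257051640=-847.08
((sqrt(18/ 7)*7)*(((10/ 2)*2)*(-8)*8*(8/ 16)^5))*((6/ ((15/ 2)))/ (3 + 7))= -17.96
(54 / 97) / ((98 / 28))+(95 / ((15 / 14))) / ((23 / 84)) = 5059676 / 15617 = 323.99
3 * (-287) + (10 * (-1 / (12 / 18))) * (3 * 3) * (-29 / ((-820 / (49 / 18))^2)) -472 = -2151072451 / 1613760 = -1332.96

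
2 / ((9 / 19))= 38 / 9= 4.22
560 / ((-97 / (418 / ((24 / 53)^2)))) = -20547835 / 1746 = -11768.52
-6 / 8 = -0.75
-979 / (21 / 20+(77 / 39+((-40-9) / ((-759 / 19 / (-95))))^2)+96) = -146635657740 / 2048686659953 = -0.07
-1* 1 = -1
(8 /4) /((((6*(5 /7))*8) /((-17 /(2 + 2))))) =-119 /480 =-0.25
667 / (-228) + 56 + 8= 13925 / 228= 61.07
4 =4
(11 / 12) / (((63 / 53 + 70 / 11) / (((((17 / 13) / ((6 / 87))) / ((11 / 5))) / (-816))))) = -0.00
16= 16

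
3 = 3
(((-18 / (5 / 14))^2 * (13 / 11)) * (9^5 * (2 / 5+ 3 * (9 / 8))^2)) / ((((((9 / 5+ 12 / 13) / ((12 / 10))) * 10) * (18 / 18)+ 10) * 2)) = 903096679155489 / 23375000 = 38635152.05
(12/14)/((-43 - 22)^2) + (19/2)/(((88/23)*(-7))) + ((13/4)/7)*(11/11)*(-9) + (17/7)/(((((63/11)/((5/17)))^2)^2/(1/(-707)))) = -1291096883234942243219/284816927330560825200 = -4.53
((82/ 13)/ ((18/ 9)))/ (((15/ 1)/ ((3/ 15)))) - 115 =-112084/ 975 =-114.96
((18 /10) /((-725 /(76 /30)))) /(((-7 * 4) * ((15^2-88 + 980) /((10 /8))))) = 0.00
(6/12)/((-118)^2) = 1/27848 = 0.00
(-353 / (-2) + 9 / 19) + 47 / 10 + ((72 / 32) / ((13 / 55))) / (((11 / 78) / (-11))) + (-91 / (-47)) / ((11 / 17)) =-54796039 / 98230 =-557.83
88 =88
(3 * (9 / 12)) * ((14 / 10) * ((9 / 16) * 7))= 3969 / 320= 12.40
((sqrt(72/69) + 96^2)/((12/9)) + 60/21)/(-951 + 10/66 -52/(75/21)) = -7.16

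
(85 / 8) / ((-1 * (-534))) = 85 / 4272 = 0.02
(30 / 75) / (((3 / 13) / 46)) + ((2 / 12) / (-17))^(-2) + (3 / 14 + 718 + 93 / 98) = 8234129 / 735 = 11202.90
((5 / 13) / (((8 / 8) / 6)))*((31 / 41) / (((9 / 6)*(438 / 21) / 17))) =36890 / 38909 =0.95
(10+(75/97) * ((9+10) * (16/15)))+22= 4624/97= 47.67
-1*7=-7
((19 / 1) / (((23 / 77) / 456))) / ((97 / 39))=26017992 / 2231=11662.03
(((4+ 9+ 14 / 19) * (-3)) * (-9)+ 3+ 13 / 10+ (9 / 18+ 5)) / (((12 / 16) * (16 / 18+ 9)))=433992 / 8455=51.33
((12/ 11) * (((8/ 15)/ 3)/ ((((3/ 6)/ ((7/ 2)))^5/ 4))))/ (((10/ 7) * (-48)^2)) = 117649/ 29700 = 3.96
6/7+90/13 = 708/91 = 7.78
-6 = -6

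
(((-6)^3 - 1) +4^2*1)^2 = 40401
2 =2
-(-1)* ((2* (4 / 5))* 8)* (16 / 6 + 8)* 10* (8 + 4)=16384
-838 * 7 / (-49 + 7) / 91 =419 / 273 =1.53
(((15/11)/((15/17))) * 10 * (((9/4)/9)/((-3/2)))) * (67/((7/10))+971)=-2747.60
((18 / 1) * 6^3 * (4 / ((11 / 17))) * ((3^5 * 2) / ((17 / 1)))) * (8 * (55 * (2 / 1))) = 604661760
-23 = -23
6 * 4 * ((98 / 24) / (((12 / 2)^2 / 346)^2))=1466521 / 162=9052.60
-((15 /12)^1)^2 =-25 /16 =-1.56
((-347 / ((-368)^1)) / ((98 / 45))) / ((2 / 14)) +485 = 488.03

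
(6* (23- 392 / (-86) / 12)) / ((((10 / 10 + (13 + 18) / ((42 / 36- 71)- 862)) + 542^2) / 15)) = 38913360 / 5432685919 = 0.01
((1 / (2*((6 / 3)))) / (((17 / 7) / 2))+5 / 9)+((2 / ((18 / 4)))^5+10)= 21640189 / 2007666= 10.78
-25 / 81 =-0.31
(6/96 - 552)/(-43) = 8831/688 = 12.84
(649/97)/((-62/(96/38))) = -15576/57133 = -0.27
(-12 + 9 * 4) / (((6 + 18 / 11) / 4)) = 88 / 7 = 12.57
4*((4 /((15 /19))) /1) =304 /15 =20.27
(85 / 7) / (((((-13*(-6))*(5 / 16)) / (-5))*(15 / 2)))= -272 / 819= -0.33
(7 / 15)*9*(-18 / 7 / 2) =-5.40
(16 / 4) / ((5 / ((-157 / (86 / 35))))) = -2198 / 43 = -51.12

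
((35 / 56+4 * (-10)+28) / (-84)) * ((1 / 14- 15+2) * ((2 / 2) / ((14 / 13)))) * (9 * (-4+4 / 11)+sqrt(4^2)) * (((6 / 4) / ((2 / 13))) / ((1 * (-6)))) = -31414903 / 413952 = -75.89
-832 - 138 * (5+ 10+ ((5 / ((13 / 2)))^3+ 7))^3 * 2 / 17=-1958214807343648 / 10604499373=-184658.86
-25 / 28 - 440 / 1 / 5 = -2489 / 28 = -88.89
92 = 92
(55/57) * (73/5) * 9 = 2409/19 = 126.79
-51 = -51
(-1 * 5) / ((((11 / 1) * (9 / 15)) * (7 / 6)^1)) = -50 / 77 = -0.65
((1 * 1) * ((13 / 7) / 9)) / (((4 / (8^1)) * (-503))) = -26 / 31689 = -0.00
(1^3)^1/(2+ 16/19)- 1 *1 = -35/54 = -0.65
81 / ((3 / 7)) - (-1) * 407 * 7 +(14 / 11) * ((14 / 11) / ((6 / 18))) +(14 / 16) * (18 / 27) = 4419079 / 1452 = 3043.44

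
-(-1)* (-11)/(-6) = 11/6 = 1.83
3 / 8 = 0.38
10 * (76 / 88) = 95 / 11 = 8.64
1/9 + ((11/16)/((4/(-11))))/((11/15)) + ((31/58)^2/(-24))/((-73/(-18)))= -87343241/35362368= -2.47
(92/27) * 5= 17.04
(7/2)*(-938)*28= -91924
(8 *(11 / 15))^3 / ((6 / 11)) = 370.18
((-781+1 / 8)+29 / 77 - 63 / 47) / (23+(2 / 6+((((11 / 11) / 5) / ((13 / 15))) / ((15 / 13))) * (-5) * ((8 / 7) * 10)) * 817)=67907391 / 785335408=0.09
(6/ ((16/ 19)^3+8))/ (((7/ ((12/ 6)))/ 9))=6859/ 3822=1.79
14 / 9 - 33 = -283 / 9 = -31.44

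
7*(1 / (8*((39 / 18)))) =0.40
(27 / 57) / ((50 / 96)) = 432 / 475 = 0.91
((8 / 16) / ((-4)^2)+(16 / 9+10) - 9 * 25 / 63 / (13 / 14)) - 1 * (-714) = 721.96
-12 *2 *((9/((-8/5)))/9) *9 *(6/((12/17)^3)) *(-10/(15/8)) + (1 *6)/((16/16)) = -24553/2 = -12276.50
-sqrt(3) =-1.73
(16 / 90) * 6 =16 / 15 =1.07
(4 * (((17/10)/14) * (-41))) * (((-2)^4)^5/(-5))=730857472/175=4176328.41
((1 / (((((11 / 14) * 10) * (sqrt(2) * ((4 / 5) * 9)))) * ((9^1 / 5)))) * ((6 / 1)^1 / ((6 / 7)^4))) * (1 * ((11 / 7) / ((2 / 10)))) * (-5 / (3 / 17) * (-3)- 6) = 4741975 * sqrt(2) / 139968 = 47.91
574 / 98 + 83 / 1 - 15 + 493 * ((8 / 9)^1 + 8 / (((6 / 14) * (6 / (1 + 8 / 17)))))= 174361 / 63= 2767.63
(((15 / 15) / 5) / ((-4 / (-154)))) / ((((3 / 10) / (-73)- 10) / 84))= -472164 / 7303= -64.65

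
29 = 29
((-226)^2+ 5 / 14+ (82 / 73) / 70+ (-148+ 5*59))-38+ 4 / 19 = 51185.58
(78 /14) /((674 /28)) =78 /337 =0.23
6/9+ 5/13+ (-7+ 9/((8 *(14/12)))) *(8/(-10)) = 8026/1365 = 5.88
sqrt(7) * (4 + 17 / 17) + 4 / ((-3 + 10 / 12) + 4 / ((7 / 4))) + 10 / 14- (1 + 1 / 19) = 5 * sqrt(7) + 22119 / 665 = 46.49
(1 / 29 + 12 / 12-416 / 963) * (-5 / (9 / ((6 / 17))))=-168260 / 1424277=-0.12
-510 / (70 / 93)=-4743 / 7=-677.57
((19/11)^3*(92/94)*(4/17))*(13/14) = 8203364/7444283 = 1.10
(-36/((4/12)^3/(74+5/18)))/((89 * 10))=-36099/445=-81.12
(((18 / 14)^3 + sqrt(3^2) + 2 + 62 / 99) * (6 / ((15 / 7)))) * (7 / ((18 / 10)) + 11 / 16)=86731649 / 873180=99.33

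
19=19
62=62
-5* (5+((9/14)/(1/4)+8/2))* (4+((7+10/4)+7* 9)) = -61965/14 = -4426.07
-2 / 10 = -1 / 5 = -0.20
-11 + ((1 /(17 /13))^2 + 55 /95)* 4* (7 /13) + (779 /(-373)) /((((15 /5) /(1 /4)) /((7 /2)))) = -5816786435 /639020616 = -9.10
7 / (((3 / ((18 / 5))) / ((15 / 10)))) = 63 / 5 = 12.60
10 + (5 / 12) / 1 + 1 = 137 / 12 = 11.42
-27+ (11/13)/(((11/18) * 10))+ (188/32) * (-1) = -17023/520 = -32.74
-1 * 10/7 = -10/7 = -1.43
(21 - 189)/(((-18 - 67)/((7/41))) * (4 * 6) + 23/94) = 0.01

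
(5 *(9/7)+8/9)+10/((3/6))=1721/63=27.32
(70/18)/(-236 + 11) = -7/405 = -0.02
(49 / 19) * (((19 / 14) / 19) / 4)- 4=-601 / 152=-3.95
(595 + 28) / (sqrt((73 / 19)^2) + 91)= 11837 / 1802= 6.57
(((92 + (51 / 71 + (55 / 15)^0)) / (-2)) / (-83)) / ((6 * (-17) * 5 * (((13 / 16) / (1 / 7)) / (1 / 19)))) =-8872 / 866064745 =-0.00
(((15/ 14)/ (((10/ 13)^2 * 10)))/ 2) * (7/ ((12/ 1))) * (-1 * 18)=-1521/ 1600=-0.95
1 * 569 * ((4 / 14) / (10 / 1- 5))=1138 / 35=32.51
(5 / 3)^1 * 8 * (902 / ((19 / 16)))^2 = 8331304960 / 1083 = 7692802.36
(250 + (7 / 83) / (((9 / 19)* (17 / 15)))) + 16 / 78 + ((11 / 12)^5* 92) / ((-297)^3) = 5623111560371335 / 22459904093952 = 250.36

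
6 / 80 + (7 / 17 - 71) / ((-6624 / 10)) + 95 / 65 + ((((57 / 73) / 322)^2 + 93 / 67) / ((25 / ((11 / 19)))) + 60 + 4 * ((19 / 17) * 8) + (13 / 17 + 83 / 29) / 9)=66160204702201400699 / 676187904485347800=97.84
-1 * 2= -2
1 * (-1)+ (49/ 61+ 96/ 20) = 1404/ 305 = 4.60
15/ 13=1.15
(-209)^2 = 43681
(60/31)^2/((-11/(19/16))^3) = -1543275/327447296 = -0.00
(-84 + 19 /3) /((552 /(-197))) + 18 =75709 /1656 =45.72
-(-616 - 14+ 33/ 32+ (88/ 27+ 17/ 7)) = 3769603/ 6048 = 623.28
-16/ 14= -8/ 7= -1.14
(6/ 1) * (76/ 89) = 456/ 89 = 5.12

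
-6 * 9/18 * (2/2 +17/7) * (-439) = 31608/7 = 4515.43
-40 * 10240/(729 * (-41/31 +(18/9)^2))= -12697600/60507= -209.85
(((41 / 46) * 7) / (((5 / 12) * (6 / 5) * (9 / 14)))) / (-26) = -2009 / 2691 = -0.75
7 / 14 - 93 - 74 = -333 / 2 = -166.50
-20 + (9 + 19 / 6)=-47 / 6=-7.83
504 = 504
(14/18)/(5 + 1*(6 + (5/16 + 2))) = 112/1917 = 0.06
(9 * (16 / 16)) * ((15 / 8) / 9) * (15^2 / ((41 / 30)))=50625 / 164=308.69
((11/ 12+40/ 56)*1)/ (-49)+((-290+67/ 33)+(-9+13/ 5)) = -22215649/ 75460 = -294.40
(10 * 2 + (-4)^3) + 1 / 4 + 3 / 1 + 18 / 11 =-1721 / 44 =-39.11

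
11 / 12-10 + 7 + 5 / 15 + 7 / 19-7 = -8.38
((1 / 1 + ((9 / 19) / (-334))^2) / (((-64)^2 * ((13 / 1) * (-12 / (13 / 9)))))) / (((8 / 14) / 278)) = -39184458481 / 35629836926976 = -0.00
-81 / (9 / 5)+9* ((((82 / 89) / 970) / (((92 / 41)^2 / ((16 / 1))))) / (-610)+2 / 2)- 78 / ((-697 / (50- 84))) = -22732012835049 / 571085467850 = -39.80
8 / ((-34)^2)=2 / 289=0.01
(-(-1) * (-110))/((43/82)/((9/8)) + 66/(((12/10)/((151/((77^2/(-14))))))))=1562715/271973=5.75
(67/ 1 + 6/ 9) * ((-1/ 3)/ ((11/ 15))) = -1015/ 33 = -30.76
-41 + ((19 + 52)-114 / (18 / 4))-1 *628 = -1870 / 3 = -623.33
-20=-20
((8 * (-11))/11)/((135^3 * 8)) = -1/2460375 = -0.00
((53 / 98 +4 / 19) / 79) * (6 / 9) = 1399 / 220647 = 0.01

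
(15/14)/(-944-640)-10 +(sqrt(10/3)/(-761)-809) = -6054053/7392-sqrt(30)/2283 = -819.00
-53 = -53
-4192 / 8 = -524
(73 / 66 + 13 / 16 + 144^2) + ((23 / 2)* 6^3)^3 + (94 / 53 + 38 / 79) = 33883810608992791 / 2210736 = 15326936644.17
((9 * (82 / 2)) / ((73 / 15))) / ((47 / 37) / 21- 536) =-860139 / 6079805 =-0.14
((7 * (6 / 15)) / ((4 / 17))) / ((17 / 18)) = 63 / 5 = 12.60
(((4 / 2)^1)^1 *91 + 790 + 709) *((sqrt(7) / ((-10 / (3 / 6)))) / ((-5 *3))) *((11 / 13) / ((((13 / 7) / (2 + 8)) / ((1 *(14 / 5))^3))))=177587564 *sqrt(7) / 316875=1482.77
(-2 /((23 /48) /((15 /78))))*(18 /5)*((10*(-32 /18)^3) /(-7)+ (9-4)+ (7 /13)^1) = -28796672 /734643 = -39.20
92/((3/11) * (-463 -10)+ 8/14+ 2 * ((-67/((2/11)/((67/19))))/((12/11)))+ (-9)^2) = -146832/3877879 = -0.04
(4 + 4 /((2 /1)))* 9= 54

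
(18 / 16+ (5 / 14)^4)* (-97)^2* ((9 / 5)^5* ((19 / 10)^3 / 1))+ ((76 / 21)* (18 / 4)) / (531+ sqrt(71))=672819734500711360659 / 483441350000000-57* sqrt(71) / 986615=1391729.80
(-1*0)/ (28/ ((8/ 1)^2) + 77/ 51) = 0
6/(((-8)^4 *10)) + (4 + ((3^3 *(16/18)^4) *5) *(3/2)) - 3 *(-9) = 261140723/1658880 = 157.42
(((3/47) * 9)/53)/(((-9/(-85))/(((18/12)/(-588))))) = -255/976472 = -0.00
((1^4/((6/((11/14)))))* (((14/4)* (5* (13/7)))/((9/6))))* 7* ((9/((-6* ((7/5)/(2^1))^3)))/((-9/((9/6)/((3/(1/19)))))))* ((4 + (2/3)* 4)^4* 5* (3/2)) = 17875000000/4750893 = 3762.45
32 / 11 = 2.91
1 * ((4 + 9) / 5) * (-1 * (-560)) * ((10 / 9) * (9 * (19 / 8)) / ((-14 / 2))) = -4940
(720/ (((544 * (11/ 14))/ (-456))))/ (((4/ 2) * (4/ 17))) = -17955/ 11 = -1632.27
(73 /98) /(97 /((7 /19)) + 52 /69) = 69 /24458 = 0.00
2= 2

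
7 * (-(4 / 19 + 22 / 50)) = -4.55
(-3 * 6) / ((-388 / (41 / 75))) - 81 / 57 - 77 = -7224163 / 92150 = -78.40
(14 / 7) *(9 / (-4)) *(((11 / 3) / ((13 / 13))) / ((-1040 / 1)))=33 / 2080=0.02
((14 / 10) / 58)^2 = 0.00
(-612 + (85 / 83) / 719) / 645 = -36522239 / 38491665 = -0.95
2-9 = -7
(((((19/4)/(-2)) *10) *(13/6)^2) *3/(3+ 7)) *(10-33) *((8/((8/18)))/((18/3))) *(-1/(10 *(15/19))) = -1403207/4800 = -292.33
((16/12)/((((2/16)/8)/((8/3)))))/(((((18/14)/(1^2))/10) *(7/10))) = 2528.40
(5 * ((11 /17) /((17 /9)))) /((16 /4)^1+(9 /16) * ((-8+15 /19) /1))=-150480 /4913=-30.63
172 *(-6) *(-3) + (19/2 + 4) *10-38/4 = 6443/2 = 3221.50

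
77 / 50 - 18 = -823 / 50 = -16.46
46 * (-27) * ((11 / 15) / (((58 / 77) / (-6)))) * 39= 41026986 / 145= 282944.73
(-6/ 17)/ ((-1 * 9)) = 2/ 51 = 0.04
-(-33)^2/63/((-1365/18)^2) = -4356/1449175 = -0.00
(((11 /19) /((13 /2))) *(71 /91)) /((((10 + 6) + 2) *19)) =781 /3843567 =0.00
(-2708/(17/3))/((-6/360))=487440/17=28672.94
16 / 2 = 8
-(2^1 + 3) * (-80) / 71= 5.63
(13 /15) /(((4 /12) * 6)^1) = 13 /30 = 0.43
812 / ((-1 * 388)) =-2.09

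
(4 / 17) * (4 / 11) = 0.09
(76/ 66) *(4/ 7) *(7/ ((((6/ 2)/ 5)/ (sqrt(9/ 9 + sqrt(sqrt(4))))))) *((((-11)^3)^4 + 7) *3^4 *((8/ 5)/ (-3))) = -11448986718303744 *sqrt(1 + sqrt(2))/ 11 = -1617194326537811.24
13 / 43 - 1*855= -36752 / 43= -854.70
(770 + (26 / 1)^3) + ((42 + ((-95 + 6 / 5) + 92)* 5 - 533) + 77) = 17923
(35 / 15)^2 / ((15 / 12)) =196 / 45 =4.36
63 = 63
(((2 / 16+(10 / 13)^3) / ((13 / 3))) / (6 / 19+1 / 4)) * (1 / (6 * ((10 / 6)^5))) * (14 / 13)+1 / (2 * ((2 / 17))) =4.25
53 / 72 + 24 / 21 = 947 / 504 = 1.88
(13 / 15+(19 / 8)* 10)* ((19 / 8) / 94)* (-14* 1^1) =-196441 / 22560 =-8.71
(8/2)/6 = 2/3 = 0.67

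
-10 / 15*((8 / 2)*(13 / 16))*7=-91 / 6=-15.17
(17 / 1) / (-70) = -17 / 70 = -0.24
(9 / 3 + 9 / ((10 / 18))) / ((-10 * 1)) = -48 / 25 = -1.92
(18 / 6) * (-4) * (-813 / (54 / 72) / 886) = 6504 / 443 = 14.68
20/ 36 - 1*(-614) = 5531/ 9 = 614.56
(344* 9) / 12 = 258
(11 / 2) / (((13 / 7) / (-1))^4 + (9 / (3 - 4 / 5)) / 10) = 290521 / 649951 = 0.45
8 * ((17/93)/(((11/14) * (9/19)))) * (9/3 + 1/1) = 144704/9207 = 15.72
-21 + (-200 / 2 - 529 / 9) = -179.78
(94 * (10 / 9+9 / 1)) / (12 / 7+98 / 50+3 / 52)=77841400 / 305649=254.68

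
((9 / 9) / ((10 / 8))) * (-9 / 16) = -9 / 20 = -0.45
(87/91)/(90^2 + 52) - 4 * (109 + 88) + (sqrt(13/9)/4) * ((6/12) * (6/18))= -584563529/741832 + sqrt(13)/72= -787.95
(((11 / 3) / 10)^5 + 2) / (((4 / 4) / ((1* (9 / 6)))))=48761051 / 16200000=3.01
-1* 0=0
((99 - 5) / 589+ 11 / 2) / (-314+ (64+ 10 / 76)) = -6667 / 294345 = -0.02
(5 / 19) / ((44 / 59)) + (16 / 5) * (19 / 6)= 10.49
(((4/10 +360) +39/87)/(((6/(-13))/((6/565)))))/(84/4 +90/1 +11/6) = -4081194/55463225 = -0.07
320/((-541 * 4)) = -0.15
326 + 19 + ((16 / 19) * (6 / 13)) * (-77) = 77823 / 247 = 315.07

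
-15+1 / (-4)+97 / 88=-1245 / 88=-14.15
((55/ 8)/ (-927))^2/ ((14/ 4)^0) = 3025/ 54997056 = 0.00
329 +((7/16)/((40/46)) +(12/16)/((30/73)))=21205/64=331.33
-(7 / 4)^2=-3.06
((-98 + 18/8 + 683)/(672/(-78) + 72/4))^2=3915.73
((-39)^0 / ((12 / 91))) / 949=7 / 876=0.01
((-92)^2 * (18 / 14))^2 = 118424142.37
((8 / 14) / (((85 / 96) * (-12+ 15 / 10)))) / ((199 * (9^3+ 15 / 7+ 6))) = -32 / 76371225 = -0.00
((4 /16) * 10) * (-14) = -35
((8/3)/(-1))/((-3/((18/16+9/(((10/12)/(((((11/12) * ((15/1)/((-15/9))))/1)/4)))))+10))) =-446/45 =-9.91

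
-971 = -971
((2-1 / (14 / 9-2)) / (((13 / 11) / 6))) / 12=187 / 104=1.80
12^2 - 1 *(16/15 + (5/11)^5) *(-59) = 502667929/2415765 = 208.08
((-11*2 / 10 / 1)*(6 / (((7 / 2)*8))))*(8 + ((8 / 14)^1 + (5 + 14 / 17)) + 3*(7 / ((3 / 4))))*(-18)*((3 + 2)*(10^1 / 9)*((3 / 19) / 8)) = 2497275 / 63308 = 39.45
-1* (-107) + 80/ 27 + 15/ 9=111.63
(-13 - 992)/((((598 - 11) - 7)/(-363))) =72963/116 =628.99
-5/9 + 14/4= 53/18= 2.94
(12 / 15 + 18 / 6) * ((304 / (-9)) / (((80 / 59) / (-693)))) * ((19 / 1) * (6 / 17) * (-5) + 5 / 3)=-106601495 / 51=-2090225.39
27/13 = 2.08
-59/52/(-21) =59/1092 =0.05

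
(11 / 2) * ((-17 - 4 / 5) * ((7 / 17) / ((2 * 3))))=-6853 / 1020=-6.72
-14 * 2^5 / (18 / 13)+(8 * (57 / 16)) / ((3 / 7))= -4627 / 18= -257.06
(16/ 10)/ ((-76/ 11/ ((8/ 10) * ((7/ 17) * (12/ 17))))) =-0.05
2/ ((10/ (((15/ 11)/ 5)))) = 0.05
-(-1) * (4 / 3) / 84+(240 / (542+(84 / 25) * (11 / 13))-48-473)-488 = -5625485942 / 5577831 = -1008.54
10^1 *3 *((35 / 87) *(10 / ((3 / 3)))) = 3500 / 29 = 120.69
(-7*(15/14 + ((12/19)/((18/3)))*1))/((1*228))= -313/8664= -0.04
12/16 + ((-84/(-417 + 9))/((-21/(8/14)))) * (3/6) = 1067/1428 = 0.75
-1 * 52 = -52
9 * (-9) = -81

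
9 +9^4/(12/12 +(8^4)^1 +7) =1611/152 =10.60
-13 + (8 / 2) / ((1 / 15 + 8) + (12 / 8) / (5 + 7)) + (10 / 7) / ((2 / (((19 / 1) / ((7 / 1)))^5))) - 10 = 9566571864 / 115648967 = 82.72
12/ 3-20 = -16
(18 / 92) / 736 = 0.00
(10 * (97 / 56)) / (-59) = -485 / 1652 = -0.29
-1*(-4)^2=-16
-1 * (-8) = 8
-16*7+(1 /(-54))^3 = -17635969 /157464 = -112.00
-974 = -974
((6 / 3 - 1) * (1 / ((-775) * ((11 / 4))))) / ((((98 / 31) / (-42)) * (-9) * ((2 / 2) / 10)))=-8 / 1155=-0.01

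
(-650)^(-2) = 1 / 422500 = 0.00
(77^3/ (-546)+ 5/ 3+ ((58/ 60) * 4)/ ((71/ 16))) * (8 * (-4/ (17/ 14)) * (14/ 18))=17086.14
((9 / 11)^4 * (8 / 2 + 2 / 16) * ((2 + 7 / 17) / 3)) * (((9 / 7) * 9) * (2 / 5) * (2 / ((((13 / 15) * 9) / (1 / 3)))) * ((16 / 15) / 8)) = 807003 / 10295285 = 0.08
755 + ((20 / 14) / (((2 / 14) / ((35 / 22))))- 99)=7391 / 11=671.91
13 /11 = 1.18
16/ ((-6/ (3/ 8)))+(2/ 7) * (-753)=-1513/ 7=-216.14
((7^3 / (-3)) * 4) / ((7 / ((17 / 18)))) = -1666 / 27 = -61.70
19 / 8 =2.38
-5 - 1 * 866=-871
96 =96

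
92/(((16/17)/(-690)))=-134895/2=-67447.50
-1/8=-0.12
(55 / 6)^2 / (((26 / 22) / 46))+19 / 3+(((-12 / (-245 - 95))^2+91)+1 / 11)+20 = 63007983791 / 18597150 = 3388.05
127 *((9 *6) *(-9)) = -61722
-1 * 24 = -24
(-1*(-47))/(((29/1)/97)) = 4559/29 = 157.21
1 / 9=0.11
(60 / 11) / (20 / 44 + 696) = 60 / 7661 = 0.01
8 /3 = 2.67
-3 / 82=-0.04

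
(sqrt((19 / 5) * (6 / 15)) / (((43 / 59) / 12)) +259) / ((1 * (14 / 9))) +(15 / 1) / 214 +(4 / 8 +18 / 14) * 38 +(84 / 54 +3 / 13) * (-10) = 3186 * sqrt(38) / 1505 +18978152 / 87633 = 229.61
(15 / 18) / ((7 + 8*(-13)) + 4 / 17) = -17 / 1974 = -0.01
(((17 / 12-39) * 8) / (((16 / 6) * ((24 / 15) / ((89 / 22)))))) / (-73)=3.91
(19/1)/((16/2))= 19/8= 2.38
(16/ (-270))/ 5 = -8/ 675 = -0.01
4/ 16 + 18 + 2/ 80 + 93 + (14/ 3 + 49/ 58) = 406417/ 3480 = 116.79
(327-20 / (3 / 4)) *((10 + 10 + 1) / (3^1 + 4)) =901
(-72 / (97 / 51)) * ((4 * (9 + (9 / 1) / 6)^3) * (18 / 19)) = -306057528 / 1843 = -166064.86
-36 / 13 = -2.77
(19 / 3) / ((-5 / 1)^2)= 19 / 75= 0.25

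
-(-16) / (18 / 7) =56 / 9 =6.22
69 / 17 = 4.06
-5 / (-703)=5 / 703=0.01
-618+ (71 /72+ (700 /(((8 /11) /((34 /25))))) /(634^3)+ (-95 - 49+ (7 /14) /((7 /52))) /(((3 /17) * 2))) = -2035945453684 /2006865819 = -1014.49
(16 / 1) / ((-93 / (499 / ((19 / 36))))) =-95808 / 589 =-162.66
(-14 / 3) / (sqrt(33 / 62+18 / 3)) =-14 *sqrt(310) / 135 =-1.83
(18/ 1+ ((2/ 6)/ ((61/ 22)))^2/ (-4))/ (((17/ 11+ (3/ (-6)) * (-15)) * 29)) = 13258982/ 193265019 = 0.07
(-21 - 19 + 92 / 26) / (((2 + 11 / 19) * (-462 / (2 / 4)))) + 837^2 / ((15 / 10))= 45816280009 / 98098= 467046.02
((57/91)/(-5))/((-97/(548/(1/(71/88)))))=554439/970970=0.57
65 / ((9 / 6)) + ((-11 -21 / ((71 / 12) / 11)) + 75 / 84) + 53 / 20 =-23603 / 7455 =-3.17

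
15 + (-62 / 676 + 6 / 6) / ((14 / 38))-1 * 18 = -1265 / 2366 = -0.53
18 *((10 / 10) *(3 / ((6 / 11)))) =99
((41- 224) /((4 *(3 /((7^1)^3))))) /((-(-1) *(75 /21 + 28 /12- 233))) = 439383 /19076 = 23.03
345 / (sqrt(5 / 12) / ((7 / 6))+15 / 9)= 50715 / 218 - 4347 * sqrt(15) / 218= 155.41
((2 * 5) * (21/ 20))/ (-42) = -1/ 4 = -0.25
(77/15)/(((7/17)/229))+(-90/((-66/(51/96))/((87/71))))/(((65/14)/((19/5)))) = 6958281067/2436720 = 2855.59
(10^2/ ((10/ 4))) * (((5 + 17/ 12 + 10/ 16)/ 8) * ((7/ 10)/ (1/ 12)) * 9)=10647/ 4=2661.75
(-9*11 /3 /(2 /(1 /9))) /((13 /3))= -11 /26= -0.42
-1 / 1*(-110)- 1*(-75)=185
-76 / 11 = -6.91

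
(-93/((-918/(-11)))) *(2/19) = -341/2907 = -0.12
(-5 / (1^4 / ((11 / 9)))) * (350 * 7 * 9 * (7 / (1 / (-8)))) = 7546000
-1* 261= -261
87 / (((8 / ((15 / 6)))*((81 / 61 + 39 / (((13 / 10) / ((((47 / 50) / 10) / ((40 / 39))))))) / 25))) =27640625 / 165813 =166.70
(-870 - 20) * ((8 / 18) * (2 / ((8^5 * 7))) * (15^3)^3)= -1900810546875 / 14336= -132590021.41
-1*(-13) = 13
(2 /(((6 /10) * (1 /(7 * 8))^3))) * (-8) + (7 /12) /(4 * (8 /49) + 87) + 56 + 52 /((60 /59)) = -48272221681 /10308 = -4682986.19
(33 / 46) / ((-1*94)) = -33 / 4324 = -0.01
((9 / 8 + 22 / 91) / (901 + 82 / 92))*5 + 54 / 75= 274683449 / 377531700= 0.73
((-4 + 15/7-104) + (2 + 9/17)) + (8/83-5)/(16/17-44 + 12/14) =-5119528969/49602294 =-103.21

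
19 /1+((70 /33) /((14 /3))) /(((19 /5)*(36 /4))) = 35764 /1881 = 19.01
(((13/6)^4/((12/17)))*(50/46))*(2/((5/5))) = 12138425/178848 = 67.87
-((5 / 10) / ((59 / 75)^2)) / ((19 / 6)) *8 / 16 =-16875 / 132278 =-0.13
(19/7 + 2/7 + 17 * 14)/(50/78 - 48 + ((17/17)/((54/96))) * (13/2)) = -28197/4189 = -6.73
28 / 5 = 5.60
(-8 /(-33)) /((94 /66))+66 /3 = 1042 /47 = 22.17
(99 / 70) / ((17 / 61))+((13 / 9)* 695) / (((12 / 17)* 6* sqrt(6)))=6039 / 1190+153595* sqrt(6) / 3888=101.84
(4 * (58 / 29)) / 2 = 4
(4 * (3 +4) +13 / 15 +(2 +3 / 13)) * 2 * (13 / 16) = 758 / 15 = 50.53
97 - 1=96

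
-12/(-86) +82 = 3532/43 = 82.14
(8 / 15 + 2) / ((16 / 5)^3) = 475 / 6144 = 0.08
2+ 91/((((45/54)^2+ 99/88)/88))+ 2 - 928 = 455532/131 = 3477.34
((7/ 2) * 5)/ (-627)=-35/ 1254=-0.03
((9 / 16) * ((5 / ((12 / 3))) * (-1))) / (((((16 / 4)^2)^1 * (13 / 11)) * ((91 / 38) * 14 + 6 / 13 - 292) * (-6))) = -0.00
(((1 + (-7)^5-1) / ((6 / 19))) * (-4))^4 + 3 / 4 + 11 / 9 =665510907914949989269183 / 324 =2054046012083178979225.87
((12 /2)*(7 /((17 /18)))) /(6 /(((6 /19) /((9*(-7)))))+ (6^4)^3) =84 /4111697707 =0.00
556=556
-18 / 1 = -18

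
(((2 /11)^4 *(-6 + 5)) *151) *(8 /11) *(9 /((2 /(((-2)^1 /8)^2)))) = -5436 /161051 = -0.03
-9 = -9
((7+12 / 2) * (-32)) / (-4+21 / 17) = 7072 / 47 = 150.47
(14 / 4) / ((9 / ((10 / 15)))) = 0.26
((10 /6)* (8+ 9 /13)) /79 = 565 /3081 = 0.18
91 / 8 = 11.38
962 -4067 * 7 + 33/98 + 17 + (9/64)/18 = -172415119/6272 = -27489.66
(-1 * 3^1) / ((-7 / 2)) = 6 / 7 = 0.86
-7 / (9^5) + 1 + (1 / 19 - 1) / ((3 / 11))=-2775436 / 1121931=-2.47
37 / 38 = 0.97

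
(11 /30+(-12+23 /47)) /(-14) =15713 /19740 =0.80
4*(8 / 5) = 32 / 5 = 6.40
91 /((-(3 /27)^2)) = -7371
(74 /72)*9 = 37 /4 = 9.25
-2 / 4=-0.50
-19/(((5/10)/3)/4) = -456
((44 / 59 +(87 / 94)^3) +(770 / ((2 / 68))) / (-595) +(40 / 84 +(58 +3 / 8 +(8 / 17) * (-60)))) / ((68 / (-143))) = 7408563811363 / 297408043464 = 24.91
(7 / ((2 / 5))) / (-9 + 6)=-35 / 6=-5.83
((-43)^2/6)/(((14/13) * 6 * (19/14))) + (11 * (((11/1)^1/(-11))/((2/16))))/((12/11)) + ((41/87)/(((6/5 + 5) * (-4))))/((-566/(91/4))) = -45.52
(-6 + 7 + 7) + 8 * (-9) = -64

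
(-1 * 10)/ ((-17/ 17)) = 10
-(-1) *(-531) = -531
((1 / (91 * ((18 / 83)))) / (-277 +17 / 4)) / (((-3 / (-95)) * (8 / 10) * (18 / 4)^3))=-157700 / 1954147923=-0.00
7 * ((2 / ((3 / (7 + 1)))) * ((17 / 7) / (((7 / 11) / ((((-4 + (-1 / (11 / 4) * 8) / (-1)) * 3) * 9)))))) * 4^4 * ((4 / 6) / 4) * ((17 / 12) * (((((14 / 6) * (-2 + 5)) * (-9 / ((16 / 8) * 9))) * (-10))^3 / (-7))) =1553664000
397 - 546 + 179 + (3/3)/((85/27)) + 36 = 5637/85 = 66.32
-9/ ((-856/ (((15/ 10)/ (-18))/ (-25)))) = 3/ 85600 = 0.00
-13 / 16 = -0.81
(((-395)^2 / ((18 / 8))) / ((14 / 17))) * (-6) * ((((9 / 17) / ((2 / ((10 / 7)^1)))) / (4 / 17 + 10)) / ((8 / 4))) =-13262125 / 1421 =-9332.95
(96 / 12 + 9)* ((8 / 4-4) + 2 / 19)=-612 / 19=-32.21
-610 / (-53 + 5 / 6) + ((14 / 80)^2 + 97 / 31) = 14.85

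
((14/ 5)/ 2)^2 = 49/ 25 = 1.96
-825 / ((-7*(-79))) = -825 / 553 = -1.49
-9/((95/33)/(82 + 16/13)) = -321354/1235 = -260.21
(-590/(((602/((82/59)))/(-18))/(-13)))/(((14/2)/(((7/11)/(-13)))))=7380/3311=2.23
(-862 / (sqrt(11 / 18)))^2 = 13374792 / 11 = 1215890.18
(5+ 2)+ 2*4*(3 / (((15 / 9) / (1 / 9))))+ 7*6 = 253 / 5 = 50.60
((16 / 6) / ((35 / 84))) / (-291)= -32 / 1455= -0.02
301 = 301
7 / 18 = 0.39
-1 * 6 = -6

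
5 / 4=1.25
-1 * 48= -48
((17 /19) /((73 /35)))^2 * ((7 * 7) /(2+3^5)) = 70805 /1923769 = 0.04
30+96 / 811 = 24426 / 811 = 30.12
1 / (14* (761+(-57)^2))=0.00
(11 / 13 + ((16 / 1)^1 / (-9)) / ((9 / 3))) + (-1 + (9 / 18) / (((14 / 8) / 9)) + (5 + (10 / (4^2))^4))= 70221449 / 10063872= 6.98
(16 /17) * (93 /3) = 496 /17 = 29.18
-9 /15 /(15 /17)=-0.68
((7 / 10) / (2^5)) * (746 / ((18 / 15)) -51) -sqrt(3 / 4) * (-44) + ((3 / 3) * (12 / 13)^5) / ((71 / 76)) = 20879664367 / 1581708180 + 22 * sqrt(3) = 51.31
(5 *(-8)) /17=-40 /17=-2.35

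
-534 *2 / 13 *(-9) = 9612 / 13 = 739.38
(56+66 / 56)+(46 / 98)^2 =551259 / 9604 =57.40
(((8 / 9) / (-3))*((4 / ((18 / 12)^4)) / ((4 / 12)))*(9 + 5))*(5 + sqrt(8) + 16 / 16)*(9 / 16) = -48.83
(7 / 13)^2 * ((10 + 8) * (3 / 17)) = 0.92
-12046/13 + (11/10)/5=-926.40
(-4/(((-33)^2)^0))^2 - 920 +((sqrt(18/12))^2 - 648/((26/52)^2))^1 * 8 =-21628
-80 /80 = -1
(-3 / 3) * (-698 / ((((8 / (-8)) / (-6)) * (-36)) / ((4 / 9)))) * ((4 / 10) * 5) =-2792 / 27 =-103.41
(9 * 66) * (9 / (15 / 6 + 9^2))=10692 / 167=64.02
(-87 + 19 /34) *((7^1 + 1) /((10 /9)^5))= -408.34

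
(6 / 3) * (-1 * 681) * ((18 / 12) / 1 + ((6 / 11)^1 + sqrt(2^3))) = -2724 * sqrt(2) - 30645 / 11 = -6638.23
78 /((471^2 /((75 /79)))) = 650 /1947271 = 0.00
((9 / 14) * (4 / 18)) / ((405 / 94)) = 94 / 2835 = 0.03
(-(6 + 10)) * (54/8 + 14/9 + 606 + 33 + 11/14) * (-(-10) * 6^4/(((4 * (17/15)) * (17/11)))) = -2282623200/119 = -19181707.56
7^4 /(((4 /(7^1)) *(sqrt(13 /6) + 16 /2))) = 28812 /53 - 2401 *sqrt(78) /212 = 443.60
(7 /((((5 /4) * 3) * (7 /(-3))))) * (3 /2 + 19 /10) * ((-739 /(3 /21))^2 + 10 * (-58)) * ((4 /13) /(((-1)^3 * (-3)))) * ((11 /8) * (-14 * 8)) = 373631870304 /325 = 1149636524.01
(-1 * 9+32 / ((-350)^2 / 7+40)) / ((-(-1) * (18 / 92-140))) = 1815022 / 28199935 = 0.06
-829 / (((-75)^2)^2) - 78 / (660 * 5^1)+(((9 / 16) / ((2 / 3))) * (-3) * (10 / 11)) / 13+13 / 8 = 1.42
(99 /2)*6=297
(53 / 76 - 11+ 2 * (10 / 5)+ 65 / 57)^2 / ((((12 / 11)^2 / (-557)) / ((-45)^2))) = -2334175465325 / 92416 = -25257265.68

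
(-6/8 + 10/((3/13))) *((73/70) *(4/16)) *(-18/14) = -15987/1120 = -14.27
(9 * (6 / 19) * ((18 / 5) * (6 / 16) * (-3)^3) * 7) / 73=-9.93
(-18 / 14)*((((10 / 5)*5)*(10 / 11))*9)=-8100 / 77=-105.19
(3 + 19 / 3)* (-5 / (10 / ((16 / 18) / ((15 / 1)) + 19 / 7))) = -5242 / 405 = -12.94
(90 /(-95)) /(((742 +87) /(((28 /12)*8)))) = -336 /15751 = -0.02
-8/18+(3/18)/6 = -5/12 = -0.42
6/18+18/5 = 59/15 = 3.93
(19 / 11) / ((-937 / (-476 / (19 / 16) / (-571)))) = -0.00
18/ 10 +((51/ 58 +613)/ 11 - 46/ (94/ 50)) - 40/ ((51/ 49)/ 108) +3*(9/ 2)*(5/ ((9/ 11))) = -5142159321/ 1274405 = -4034.95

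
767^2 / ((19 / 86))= 50592854 / 19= 2662781.79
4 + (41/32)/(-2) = 215/64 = 3.36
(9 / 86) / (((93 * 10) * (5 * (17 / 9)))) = 27 / 2266100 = 0.00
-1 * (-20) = 20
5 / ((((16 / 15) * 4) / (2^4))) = 75 / 4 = 18.75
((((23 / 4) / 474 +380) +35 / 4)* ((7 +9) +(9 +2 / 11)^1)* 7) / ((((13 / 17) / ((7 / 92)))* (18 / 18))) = 170077575913 / 24943776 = 6818.44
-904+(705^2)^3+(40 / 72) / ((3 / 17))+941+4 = 3315113989386048067 / 27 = 122781999606890669.15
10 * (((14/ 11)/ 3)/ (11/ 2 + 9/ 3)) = 280/ 561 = 0.50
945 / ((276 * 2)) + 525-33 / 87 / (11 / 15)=2807775 / 5336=526.19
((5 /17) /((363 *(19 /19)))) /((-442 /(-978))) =815 /454597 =0.00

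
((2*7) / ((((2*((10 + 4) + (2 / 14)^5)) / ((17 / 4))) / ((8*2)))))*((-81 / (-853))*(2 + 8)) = 2160035640 / 66903349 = 32.29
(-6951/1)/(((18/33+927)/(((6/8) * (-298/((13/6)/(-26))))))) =-68356134/3401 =-20098.83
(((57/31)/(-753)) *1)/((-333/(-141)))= -0.00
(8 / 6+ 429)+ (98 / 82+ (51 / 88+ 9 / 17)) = 79608745 / 184008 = 432.64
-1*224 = -224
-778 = -778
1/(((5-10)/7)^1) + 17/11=8/55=0.15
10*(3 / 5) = 6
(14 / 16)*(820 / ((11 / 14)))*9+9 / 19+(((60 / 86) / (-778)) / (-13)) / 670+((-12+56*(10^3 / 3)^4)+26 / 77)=691358032898.81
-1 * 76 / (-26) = 2.92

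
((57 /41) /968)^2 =3249 /1575137344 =0.00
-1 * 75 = -75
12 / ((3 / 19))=76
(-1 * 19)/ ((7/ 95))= -1805/ 7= -257.86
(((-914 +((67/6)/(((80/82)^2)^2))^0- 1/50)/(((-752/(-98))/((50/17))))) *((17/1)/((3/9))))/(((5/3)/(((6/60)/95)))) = -20132091/1786000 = -11.27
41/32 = 1.28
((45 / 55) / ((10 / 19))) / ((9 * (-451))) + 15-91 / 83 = 13.90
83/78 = 1.06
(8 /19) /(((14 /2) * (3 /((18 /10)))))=0.04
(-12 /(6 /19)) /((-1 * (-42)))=-19 /21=-0.90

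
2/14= 1/7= 0.14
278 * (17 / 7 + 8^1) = 2899.14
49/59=0.83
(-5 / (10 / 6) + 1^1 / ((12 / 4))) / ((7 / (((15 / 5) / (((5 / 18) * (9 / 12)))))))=-192 / 35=-5.49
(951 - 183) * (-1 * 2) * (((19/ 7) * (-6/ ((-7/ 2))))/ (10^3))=-43776/ 6125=-7.15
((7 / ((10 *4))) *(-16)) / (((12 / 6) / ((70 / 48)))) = -49 / 24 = -2.04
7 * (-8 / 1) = -56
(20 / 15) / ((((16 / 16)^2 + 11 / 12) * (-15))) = -16 / 345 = -0.05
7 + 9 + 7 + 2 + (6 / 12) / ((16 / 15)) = 815 / 32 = 25.47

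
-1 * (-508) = 508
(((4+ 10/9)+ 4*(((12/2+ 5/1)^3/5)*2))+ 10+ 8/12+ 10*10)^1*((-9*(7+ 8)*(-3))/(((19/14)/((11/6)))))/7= 175494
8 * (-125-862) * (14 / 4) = -27636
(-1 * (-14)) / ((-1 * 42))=-1 / 3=-0.33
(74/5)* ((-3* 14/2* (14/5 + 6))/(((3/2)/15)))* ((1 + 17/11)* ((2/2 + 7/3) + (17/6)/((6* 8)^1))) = -3542602/15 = -236173.47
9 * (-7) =-63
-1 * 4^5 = -1024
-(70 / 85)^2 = -196 / 289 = -0.68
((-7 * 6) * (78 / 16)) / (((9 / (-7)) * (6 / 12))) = 318.50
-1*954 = -954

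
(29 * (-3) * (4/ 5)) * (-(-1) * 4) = -278.40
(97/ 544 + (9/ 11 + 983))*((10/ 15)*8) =1962745/ 374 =5247.98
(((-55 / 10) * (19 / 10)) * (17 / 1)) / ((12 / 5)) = -3553 / 48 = -74.02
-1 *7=-7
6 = 6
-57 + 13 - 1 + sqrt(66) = -45 + sqrt(66) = -36.88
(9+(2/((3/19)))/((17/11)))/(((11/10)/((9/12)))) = 4385/374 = 11.72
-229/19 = -12.05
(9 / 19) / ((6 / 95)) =15 / 2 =7.50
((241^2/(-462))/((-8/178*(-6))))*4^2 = -5169209/693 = -7459.18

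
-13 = -13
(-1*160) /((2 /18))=-1440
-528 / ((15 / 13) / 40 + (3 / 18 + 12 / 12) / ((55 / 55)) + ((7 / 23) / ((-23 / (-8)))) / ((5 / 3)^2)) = -198057600 / 462743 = -428.01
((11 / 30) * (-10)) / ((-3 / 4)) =4.89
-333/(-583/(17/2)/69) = 390609/1166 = 335.00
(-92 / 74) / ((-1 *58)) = 0.02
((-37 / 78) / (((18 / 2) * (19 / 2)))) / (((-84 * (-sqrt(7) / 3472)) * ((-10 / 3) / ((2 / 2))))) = 2294 * sqrt(7) / 233415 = 0.03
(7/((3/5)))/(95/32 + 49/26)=14560/6057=2.40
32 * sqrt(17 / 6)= 16 * sqrt(102) / 3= 53.86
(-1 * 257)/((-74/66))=8481/37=229.22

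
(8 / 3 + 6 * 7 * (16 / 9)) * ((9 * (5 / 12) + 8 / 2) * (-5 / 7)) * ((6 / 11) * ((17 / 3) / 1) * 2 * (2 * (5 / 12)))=-1528300 / 693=-2205.34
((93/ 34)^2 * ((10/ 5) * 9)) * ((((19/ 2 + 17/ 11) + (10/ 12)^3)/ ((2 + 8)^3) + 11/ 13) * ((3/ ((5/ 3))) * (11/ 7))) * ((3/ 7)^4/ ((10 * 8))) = 0.14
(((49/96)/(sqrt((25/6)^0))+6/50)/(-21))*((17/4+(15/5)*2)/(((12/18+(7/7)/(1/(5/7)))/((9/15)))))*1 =-62033/464000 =-0.13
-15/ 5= -3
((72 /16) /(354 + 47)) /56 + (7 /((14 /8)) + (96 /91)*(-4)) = -128203 /583856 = -0.22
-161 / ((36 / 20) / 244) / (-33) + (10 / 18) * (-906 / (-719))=141375470 / 213543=662.05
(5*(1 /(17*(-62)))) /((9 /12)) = -10 /1581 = -0.01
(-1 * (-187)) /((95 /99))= 18513 /95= 194.87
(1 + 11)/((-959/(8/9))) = -32/2877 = -0.01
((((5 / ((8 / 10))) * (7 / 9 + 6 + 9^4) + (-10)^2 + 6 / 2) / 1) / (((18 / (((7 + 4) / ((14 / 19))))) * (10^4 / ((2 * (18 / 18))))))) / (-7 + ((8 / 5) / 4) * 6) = -154812361 / 104328000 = -1.48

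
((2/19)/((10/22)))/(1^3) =22/95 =0.23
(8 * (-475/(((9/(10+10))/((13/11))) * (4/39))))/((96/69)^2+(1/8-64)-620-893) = 715208000/11576301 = 61.78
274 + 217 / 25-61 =5542 / 25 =221.68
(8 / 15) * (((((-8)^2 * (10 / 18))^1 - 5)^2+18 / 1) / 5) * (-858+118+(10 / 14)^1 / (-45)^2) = -1293698788936 / 17222625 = -75116.24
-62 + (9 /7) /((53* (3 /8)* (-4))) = -23008 /371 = -62.02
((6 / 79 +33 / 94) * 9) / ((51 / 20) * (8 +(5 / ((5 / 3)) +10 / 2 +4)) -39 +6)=3171 / 14852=0.21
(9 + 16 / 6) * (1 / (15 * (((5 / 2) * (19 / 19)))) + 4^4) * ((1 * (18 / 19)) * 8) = 2150624 / 95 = 22638.15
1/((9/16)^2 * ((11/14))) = 3584/891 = 4.02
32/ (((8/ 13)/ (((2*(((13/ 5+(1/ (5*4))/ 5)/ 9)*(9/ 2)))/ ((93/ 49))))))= 55419/ 775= 71.51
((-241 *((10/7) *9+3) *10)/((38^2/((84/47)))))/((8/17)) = -6821505/67868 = -100.51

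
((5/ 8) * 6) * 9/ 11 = 135/ 44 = 3.07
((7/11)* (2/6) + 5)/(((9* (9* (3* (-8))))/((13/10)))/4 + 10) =-0.01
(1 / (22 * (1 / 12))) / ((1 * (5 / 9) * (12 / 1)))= 9 / 110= 0.08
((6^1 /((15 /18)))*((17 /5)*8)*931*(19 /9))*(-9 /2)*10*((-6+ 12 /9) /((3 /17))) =2290230208 /5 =458046041.60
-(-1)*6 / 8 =3 / 4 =0.75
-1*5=-5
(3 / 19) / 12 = 1 / 76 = 0.01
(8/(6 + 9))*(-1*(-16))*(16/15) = 2048/225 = 9.10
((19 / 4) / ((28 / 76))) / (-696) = -361 / 19488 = -0.02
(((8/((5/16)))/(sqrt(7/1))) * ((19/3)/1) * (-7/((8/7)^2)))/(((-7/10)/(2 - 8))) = -1064 * sqrt(7) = -2815.08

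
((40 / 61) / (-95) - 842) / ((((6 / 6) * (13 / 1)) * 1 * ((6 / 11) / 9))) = -16102119 / 15067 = -1068.70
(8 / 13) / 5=8 / 65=0.12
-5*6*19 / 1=-570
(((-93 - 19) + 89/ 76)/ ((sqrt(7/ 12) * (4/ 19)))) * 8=-8423 * sqrt(21)/ 7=-5514.15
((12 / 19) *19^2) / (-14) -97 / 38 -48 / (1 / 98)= -1256275 / 266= -4722.84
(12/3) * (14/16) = 7/2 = 3.50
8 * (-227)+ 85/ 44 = -79819/ 44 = -1814.07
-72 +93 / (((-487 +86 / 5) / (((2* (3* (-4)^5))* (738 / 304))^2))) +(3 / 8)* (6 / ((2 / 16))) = -461045342286 / 10469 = -44039100.42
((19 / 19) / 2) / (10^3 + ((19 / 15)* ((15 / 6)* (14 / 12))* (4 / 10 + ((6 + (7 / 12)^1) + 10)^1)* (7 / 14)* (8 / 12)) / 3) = 9720 / 19575527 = 0.00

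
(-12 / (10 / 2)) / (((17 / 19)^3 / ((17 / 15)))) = -27436 / 7225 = -3.80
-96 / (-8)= 12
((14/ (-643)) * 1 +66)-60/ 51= 708348/ 10931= 64.80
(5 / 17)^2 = 25 / 289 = 0.09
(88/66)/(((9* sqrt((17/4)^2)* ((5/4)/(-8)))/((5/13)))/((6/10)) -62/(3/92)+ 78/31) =-15872/22911815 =-0.00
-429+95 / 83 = -35512 / 83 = -427.86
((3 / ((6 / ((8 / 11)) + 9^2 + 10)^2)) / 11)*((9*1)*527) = 227664 / 1733699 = 0.13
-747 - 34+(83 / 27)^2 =-771.55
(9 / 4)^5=59049 / 1024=57.67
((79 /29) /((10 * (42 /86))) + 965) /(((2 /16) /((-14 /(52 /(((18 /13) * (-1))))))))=70562964 /24505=2879.53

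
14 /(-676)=-7 /338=-0.02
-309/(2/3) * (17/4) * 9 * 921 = -16328293.88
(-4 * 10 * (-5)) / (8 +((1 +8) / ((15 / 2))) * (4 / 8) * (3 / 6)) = 24.10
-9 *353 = -3177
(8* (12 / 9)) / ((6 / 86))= 1376 / 9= 152.89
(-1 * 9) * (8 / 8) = -9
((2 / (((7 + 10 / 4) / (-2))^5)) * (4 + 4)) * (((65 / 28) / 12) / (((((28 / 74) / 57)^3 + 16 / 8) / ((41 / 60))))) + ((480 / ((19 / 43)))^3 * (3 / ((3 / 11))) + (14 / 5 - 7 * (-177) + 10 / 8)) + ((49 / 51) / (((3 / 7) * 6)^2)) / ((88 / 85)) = 2716242789615191679274093089517 / 192622753637721015840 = 14101359981.20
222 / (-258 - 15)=-74 / 91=-0.81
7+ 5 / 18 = 131 / 18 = 7.28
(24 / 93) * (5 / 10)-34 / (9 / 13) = -13666 / 279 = -48.98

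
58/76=29/38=0.76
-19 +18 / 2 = -10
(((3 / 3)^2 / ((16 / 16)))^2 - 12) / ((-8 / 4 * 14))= 11 / 28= 0.39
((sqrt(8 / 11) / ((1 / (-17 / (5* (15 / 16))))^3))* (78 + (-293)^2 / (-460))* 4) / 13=2011117133824* sqrt(22) / 6937734375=1359.66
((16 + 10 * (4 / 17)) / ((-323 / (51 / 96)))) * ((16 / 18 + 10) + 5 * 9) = -6539 / 3876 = -1.69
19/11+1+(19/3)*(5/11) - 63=-1894/33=-57.39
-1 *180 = -180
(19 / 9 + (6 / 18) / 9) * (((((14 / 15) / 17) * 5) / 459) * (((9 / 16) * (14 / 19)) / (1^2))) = 1421 / 2668626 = 0.00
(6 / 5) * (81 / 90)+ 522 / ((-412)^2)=2298069 / 2121800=1.08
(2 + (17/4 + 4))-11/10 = 183/20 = 9.15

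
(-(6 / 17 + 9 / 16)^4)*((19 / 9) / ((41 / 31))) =-251576559621 / 224418922496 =-1.12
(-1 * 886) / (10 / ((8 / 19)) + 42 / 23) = -81512 / 2353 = -34.64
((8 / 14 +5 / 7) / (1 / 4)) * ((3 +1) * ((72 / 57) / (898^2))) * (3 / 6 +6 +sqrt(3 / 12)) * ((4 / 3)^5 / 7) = 32768 / 241316397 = 0.00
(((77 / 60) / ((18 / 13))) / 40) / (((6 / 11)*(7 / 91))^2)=20469449 / 1555200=13.16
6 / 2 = 3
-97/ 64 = -1.52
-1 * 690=-690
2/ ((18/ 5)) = 5/ 9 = 0.56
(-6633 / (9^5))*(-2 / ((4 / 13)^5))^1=273642941 / 3359232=81.46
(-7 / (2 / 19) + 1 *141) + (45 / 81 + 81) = 2809 / 18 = 156.06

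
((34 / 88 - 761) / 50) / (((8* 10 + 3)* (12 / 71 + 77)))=-2376157 / 1000465400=-0.00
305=305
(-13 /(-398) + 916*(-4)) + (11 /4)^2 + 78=-3578.40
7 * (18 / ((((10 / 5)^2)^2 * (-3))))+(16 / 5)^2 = 1523 / 200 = 7.62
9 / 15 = 3 / 5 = 0.60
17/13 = 1.31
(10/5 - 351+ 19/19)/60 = -29/5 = -5.80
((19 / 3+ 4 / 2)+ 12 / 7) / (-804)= -211 / 16884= -0.01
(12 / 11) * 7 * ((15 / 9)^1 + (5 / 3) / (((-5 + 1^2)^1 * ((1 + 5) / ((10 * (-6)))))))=490 / 11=44.55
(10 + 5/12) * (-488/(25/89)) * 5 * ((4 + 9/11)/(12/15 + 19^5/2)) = -143868500/408556599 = -0.35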